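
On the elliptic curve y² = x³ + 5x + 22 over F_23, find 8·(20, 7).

Write Q = (20, 7).
Repeated addition: build up to 8Q.
2Q: tangent at (20, 7): λ = (3·20² + 5)/(2·7) ≡ 9/14. 14⁻¹ ≡ 5 (mod 23), so λ ≡ 9·5 ≡ 22.
  x = λ² - 20 - 20 = 484 - 40 ≡ 7; y = λ·(20 - 7) - 7 ≡ 3. → (7, 3)
3Q: (7, 3) + (20, 7). λ = (7 - 3)/(20 - 7) ≡ 4/13 mod 23. 13⁻¹ ≡ 16 (mod 23), so λ ≡ 18.
  x = λ² - 7 - 20 = 324 - 27 ≡ 21; y = λ·(7 - 21) - 3 ≡ 21. → (21, 21)
4Q: (21, 21) + (20, 7). λ = (7 - 21)/(20 - 21) ≡ 9/22 mod 23. 22⁻¹ ≡ 22 (mod 23), so λ ≡ 14.
  x = λ² - 21 - 20 = 196 - 41 ≡ 17; y = λ·(21 - 17) - 21 ≡ 12. → (17, 12)
5Q: (17, 12) + (20, 7). λ = (7 - 12)/(20 - 17) ≡ 18/3 mod 23. 3⁻¹ ≡ 8 (mod 23), so λ ≡ 6.
  x = λ² - 17 - 20 = 36 - 37 ≡ 22; y = λ·(17 - 22) - 12 ≡ 4. → (22, 4)
6Q: (22, 4) + (20, 7). λ = (7 - 4)/(20 - 22) ≡ 3/21 mod 23. 21⁻¹ ≡ 11 (mod 23), so λ ≡ 10.
  x = λ² - 22 - 20 = 100 - 42 ≡ 12; y = λ·(22 - 12) - 4 ≡ 4. → (12, 4)
7Q: (12, 4) + (20, 7). λ = (7 - 4)/(20 - 12) ≡ 3/8 mod 23. 8⁻¹ ≡ 3 (mod 23) since 8·3 = 24 ≡ 1, so λ ≡ 9.
  x = λ² - 12 - 20 = 81 - 32 ≡ 3; y = λ·(12 - 3) - 4 ≡ 8. → (3, 8)
8Q: (3, 8) + (20, 7). λ = (7 - 8)/(20 - 3) ≡ 22/17 mod 23. 17⁻¹ ≡ 19 (mod 23) since 17·19 = 323 ≡ 1, so λ ≡ 4.
  x = λ² - 3 - 20 = 16 - 23 ≡ 16; y = λ·(3 - 16) - 8 ≡ 9. → (16, 9)

(16, 9)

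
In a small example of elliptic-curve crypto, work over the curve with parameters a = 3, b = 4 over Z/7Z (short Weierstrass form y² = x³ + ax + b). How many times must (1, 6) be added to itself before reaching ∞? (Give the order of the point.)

2P: tangent at (1, 6): λ = (3·1² + 3)/(2·6) ≡ 6/5. 5⁻¹ ≡ 3 (mod 7), so λ ≡ 6·3 ≡ 4.
  x = λ² - 1 - 1 = 16 - 2 ≡ 0; y = λ·(1 - 0) - 6 ≡ 5. → (0, 5)
3P: (0, 5) + (1, 6). λ = (6 - 5)/(1 - 0) ≡ 1/1 mod 7. 1⁻¹ ≡ 1 (mod 7), so λ ≡ 1.
  x = λ² - 0 - 1 = 1 - 1 ≡ 0; y = λ·(0 - 0) - 5 ≡ 2. → (0, 2)
4P: (0, 2) + (1, 6). λ = (6 - 2)/(1 - 0) ≡ 4/1 mod 7. 1⁻¹ ≡ 1 (mod 7), so λ ≡ 4.
  x = λ² - 0 - 1 = 16 - 1 ≡ 1; y = λ·(0 - 1) - 2 ≡ 1. → (1, 1)
5P: (1, 1) + (1, 6): same x and y₁ ≡ -y₂, so the sum is ∞.
5P = ∞, so the order is 5.

5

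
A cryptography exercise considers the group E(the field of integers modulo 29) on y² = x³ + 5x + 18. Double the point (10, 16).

tangent at (10, 16): λ = (3·10² + 5)/(2·16) ≡ 15/3. 3⁻¹ ≡ 10 (mod 29), so λ ≡ 15·10 ≡ 5.
  x = λ² - 10 - 10 = 25 - 20 ≡ 5; y = λ·(10 - 5) - 16 ≡ 9. → (5, 9)

(5, 9)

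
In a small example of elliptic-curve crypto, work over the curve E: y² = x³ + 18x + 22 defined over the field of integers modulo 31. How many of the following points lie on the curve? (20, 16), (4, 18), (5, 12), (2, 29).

(20, 16): 16² ≡ 8, rhs ≡ 12 → off.
(4, 18): 18² ≡ 14, rhs ≡ 3 → off.
(5, 12): 12² ≡ 20, rhs ≡ 20 → on.
(2, 29): 29² ≡ 4, rhs ≡ 4 → on.

2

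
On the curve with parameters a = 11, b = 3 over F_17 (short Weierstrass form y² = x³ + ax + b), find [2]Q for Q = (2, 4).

tangent at (2, 4): λ = (3·2² + 11)/(2·4) ≡ 6/8. 8⁻¹ ≡ 15 (mod 17) since 8·15 = 120 ≡ 1, so λ ≡ 6·15 ≡ 5.
  x = λ² - 2 - 2 = 25 - 4 ≡ 4; y = λ·(2 - 4) - 4 ≡ 3. → (4, 3)

(4, 3)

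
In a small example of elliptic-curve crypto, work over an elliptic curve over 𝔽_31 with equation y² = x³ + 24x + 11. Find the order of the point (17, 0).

2

2P: (17, 0) + (17, 0): same x and y₁ ≡ -y₂, so the sum is the point at infinity.
2P = the point at infinity, so the order is 2.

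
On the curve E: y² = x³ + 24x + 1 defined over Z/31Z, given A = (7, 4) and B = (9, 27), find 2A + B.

First 2A:
Repeated addition: build up to 2A.
2A: tangent at (7, 4): λ = (3·7² + 24)/(2·4) ≡ 16/8. 8⁻¹ ≡ 4 (mod 31), so λ ≡ 16·4 ≡ 2.
  x = λ² - 7 - 7 = 4 - 14 ≡ 21; y = λ·(7 - 21) - 4 ≡ 30. → (21, 30)
2A = (21, 30).
Finally 2A + B:
(21, 30) + (9, 27). λ = (27 - 30)/(9 - 21) ≡ 28/19 mod 31. 19⁻¹ ≡ 18 (mod 31) since 19·18 = 342 ≡ 1, so λ ≡ 8.
  x = λ² - 21 - 9 = 64 - 30 ≡ 3; y = λ·(21 - 3) - 30 ≡ 21. → (3, 21)

(3, 21)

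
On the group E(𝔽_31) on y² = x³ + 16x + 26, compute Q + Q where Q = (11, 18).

tangent at (11, 18): λ = (3·11² + 16)/(2·18) ≡ 7/5. 5⁻¹ ≡ 25 (mod 31) since 5·25 = 125 ≡ 1, so λ ≡ 7·25 ≡ 20.
  x = λ² - 11 - 11 = 400 - 22 ≡ 6; y = λ·(11 - 6) - 18 ≡ 20. → (6, 20)

(6, 20)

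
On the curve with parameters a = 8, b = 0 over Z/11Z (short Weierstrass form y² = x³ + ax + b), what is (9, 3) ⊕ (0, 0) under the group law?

(9, 3) + (0, 0). λ = (0 - 3)/(0 - 9) ≡ 8/2 mod 11. 2⁻¹ ≡ 6 (mod 11), so λ ≡ 4.
  x = λ² - 9 - 0 = 16 - 9 ≡ 7; y = λ·(9 - 7) - 3 ≡ 5. → (7, 5)

(7, 5)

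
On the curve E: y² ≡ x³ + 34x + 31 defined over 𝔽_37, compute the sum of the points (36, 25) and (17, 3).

(36, 25) + (17, 3). λ = (3 - 25)/(17 - 36) ≡ 15/18 mod 37. 18⁻¹ ≡ 35 (mod 37), so λ ≡ 7.
  x = λ² - 36 - 17 = 49 - 53 ≡ 33; y = λ·(36 - 33) - 25 ≡ 33. → (33, 33)

(33, 33)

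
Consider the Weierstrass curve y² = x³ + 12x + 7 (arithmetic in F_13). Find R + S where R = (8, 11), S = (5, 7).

(8, 11) + (5, 7). λ = (7 - 11)/(5 - 8) ≡ 9/10 mod 13. 10⁻¹ ≡ 4 (mod 13), so λ ≡ 10.
  x = λ² - 8 - 5 = 100 - 13 ≡ 9; y = λ·(8 - 9) - 11 ≡ 5. → (9, 5)

(9, 5)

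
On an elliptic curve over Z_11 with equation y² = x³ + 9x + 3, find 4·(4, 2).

Write P = (4, 2).
Repeated addition: build up to 4P.
2P: tangent at (4, 2): λ = (3·4² + 9)/(2·2) ≡ 2/4. 4⁻¹ ≡ 3 (mod 11) since 4·3 = 12 ≡ 1, so λ ≡ 2·3 ≡ 6.
  x = λ² - 4 - 4 = 36 - 8 ≡ 6; y = λ·(4 - 6) - 2 ≡ 8. → (6, 8)
3P: (6, 8) + (4, 2). λ = (2 - 8)/(4 - 6) ≡ 5/9 mod 11. 9⁻¹ ≡ 5 (mod 11) since 9·5 = 45 ≡ 1, so λ ≡ 3.
  x = λ² - 6 - 4 = 9 - 10 ≡ 10; y = λ·(6 - 10) - 8 ≡ 2. → (10, 2)
4P: (10, 2) + (4, 2). λ = (2 - 2)/(4 - 10) ≡ 0/5 mod 11. 5⁻¹ ≡ 9 (mod 11) since 5·9 = 45 ≡ 1, so λ ≡ 0.
  x = λ² - 10 - 4 = 0 - 14 ≡ 8; y = λ·(10 - 8) - 2 ≡ 9. → (8, 9)

(8, 9)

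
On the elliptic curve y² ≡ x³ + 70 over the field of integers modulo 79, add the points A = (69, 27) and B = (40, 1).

(69, 27) + (40, 1). λ = (1 - 27)/(40 - 69) ≡ 53/50 mod 79. 50⁻¹ ≡ 49 (mod 79) since 50·49 = 2450 ≡ 1, so λ ≡ 69.
  x = λ² - 69 - 40 = 4761 - 109 ≡ 70; y = λ·(69 - 70) - 27 ≡ 62. → (70, 62)

(70, 62)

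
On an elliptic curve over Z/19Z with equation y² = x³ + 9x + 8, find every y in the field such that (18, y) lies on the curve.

6, 13

x³ + 9x + 8 = 6002 ≡ 17 (mod 19).
Square roots of 17 mod 19: 6 and 13 (since 6² = 36 ≡ 17).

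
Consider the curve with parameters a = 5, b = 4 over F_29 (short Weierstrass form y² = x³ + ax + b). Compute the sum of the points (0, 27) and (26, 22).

(9, 16)

(0, 27) + (26, 22). λ = (22 - 27)/(26 - 0) ≡ 24/26 mod 29. 26⁻¹ ≡ 19 (mod 29) since 26·19 = 494 ≡ 1, so λ ≡ 21.
  x = λ² - 0 - 26 = 441 - 26 ≡ 9; y = λ·(0 - 9) - 27 ≡ 16. → (9, 16)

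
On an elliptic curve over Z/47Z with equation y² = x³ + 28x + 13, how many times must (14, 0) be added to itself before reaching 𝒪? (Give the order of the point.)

2

2P: (14, 0) + (14, 0): same x and y₁ ≡ -y₂, so the sum is 𝒪.
2P = 𝒪, so the order is 2.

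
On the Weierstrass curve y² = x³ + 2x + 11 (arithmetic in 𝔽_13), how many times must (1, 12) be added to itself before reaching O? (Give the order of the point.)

2P: tangent at (1, 12): λ = (3·1² + 2)/(2·12) ≡ 5/11. 11⁻¹ ≡ 6 (mod 13), so λ ≡ 5·6 ≡ 4.
  x = λ² - 1 - 1 = 16 - 2 ≡ 1; y = λ·(1 - 1) - 12 ≡ 1. → (1, 1)
3P: (1, 1) + (1, 12): same x and y₁ ≡ -y₂, so the sum is O.
3P = O, so the order is 3.

3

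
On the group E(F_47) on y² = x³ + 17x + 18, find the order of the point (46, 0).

2

2P: (46, 0) + (46, 0): same x and y₁ ≡ -y₂, so the sum is ∞.
2P = ∞, so the order is 2.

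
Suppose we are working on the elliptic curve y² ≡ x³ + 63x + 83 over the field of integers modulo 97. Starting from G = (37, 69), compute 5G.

(29, 20)

Repeated addition: build up to 5G.
2G: tangent at (37, 69): λ = (3·37² + 63)/(2·69) ≡ 96/41. 41⁻¹ ≡ 71 (mod 97), so λ ≡ 96·71 ≡ 26.
  x = λ² - 37 - 37 = 676 - 74 ≡ 20; y = λ·(37 - 20) - 69 ≡ 82. → (20, 82)
3G: (20, 82) + (37, 69). λ = (69 - 82)/(37 - 20) ≡ 84/17 mod 97. 17⁻¹ ≡ 40 (mod 97) since 17·40 = 680 ≡ 1, so λ ≡ 62.
  x = λ² - 20 - 37 = 3844 - 57 ≡ 4; y = λ·(20 - 4) - 82 ≡ 37. → (4, 37)
4G: (4, 37) + (37, 69). λ = (69 - 37)/(37 - 4) ≡ 32/33 mod 97. 33⁻¹ ≡ 50 (mod 97), so λ ≡ 48.
  x = λ² - 4 - 37 = 2304 - 41 ≡ 32; y = λ·(4 - 32) - 37 ≡ 74. → (32, 74)
5G: (32, 74) + (37, 69). λ = (69 - 74)/(37 - 32) ≡ 92/5 mod 97. 5⁻¹ ≡ 39 (mod 97), so λ ≡ 96.
  x = λ² - 32 - 37 = 9216 - 69 ≡ 29; y = λ·(32 - 29) - 74 ≡ 20. → (29, 20)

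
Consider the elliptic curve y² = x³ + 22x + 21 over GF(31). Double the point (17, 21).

(5, 16)

tangent at (17, 21): λ = (3·17² + 22)/(2·21) ≡ 21/11. 11⁻¹ ≡ 17 (mod 31) since 11·17 = 187 ≡ 1, so λ ≡ 21·17 ≡ 16.
  x = λ² - 17 - 17 = 256 - 34 ≡ 5; y = λ·(17 - 5) - 21 ≡ 16. → (5, 16)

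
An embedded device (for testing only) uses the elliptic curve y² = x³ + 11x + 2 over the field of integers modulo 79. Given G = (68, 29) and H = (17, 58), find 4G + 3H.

First 4G:
Repeated addition: build up to 4G.
2G: tangent at (68, 29): λ = (3·68² + 11)/(2·29) ≡ 58/58. 58⁻¹ ≡ 15 (mod 79) since 58·15 = 870 ≡ 1, so λ ≡ 58·15 ≡ 1.
  x = λ² - 68 - 68 = 1 - 136 ≡ 23; y = λ·(68 - 23) - 29 ≡ 16. → (23, 16)
3G: (23, 16) + (68, 29). λ = (29 - 16)/(68 - 23) ≡ 13/45 mod 79. 45⁻¹ ≡ 72 (mod 79) since 45·72 = 3240 ≡ 1, so λ ≡ 67.
  x = λ² - 23 - 68 = 4489 - 91 ≡ 53; y = λ·(23 - 53) - 16 ≡ 28. → (53, 28)
4G: (53, 28) + (68, 29). λ = (29 - 28)/(68 - 53) ≡ 1/15 mod 79. 15⁻¹ ≡ 58 (mod 79), so λ ≡ 58.
  x = λ² - 53 - 68 = 3364 - 121 ≡ 4; y = λ·(53 - 4) - 28 ≡ 49. → (4, 49)
4G = (4, 49).
Next 3H:
Repeated addition: build up to 3H.
2H: tangent at (17, 58): λ = (3·17² + 11)/(2·58) ≡ 9/37. 37⁻¹ ≡ 47 (mod 79), so λ ≡ 9·47 ≡ 28.
  x = λ² - 17 - 17 = 784 - 34 ≡ 39; y = λ·(17 - 39) - 58 ≡ 37. → (39, 37)
3H: (39, 37) + (17, 58). λ = (58 - 37)/(17 - 39) ≡ 21/57 mod 79. 57⁻¹ ≡ 61 (mod 79) since 57·61 = 3477 ≡ 1, so λ ≡ 17.
  x = λ² - 39 - 17 = 289 - 56 ≡ 75; y = λ·(39 - 75) - 37 ≡ 62. → (75, 62)
3H = (75, 62).
Finally 4G + 3H:
(4, 49) + (75, 62). λ = (62 - 49)/(75 - 4) ≡ 13/71 mod 79. 71⁻¹ ≡ 69 (mod 79), so λ ≡ 28.
  x = λ² - 4 - 75 = 784 - 79 ≡ 73; y = λ·(4 - 73) - 49 ≡ 73. → (73, 73)

(73, 73)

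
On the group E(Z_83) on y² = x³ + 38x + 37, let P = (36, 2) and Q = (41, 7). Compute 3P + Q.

(30, 66)

First 3P:
Repeated addition: build up to 3P.
2P: tangent at (36, 2): λ = (3·36² + 38)/(2·2) ≡ 25/4. 4⁻¹ ≡ 21 (mod 83) since 4·21 = 84 ≡ 1, so λ ≡ 25·21 ≡ 27.
  x = λ² - 36 - 36 = 729 - 72 ≡ 76; y = λ·(36 - 76) - 2 ≡ 80. → (76, 80)
3P: (76, 80) + (36, 2). λ = (2 - 80)/(36 - 76) ≡ 5/43 mod 83. 43⁻¹ ≡ 56 (mod 83), so λ ≡ 31.
  x = λ² - 76 - 36 = 961 - 112 ≡ 19; y = λ·(76 - 19) - 80 ≡ 27. → (19, 27)
3P = (19, 27).
Finally 3P + Q:
(19, 27) + (41, 7). λ = (7 - 27)/(41 - 19) ≡ 63/22 mod 83. 22⁻¹ ≡ 34 (mod 83) since 22·34 = 748 ≡ 1, so λ ≡ 67.
  x = λ² - 19 - 41 = 4489 - 60 ≡ 30; y = λ·(19 - 30) - 27 ≡ 66. → (30, 66)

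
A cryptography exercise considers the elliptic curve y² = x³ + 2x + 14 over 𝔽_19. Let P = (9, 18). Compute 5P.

Repeated addition: build up to 5P.
2P: tangent at (9, 18): λ = (3·9² + 2)/(2·18) ≡ 17/17. 17⁻¹ ≡ 9 (mod 19) since 17·9 = 153 ≡ 1, so λ ≡ 17·9 ≡ 1.
  x = λ² - 9 - 9 = 1 - 18 ≡ 2; y = λ·(9 - 2) - 18 ≡ 8. → (2, 8)
3P: (2, 8) + (9, 18). λ = (18 - 8)/(9 - 2) ≡ 10/7 mod 19. 7⁻¹ ≡ 11 (mod 19) since 7·11 = 77 ≡ 1, so λ ≡ 15.
  x = λ² - 2 - 9 = 225 - 11 ≡ 5; y = λ·(2 - 5) - 8 ≡ 4. → (5, 4)
4P: (5, 4) + (9, 18). λ = (18 - 4)/(9 - 5) ≡ 14/4 mod 19. 4⁻¹ ≡ 5 (mod 19), so λ ≡ 13.
  x = λ² - 5 - 9 = 169 - 14 ≡ 3; y = λ·(5 - 3) - 4 ≡ 3. → (3, 3)
5P: (3, 3) + (9, 18). λ = (18 - 3)/(9 - 3) ≡ 15/6 mod 19. 6⁻¹ ≡ 16 (mod 19), so λ ≡ 12.
  x = λ² - 3 - 9 = 144 - 12 ≡ 18; y = λ·(3 - 18) - 3 ≡ 7. → (18, 7)

(18, 7)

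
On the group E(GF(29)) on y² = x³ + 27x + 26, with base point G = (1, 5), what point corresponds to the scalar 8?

(21, 9)

Double-and-add on 8 = (1000)₂. Start with G = (1, 5) for the leading 1-bit.
double: tangent at (1, 5): λ = (3·1² + 27)/(2·5) ≡ 1/10. 10⁻¹ ≡ 3 (mod 29), so λ ≡ 1·3 ≡ 3.
  x = λ² - 1 - 1 = 9 - 2 ≡ 7; y = λ·(1 - 7) - 5 ≡ 6. → (7, 6)
double: tangent at (7, 6): λ = (3·7² + 27)/(2·6) ≡ 0/12. 12⁻¹ ≡ 17 (mod 29) since 12·17 = 204 ≡ 1, so λ ≡ 0·17 ≡ 0.
  x = λ² - 7 - 7 = 0 - 14 ≡ 15; y = λ·(7 - 15) - 6 ≡ 23. → (15, 23)
double: tangent at (15, 23): λ = (3·15² + 27)/(2·23) ≡ 6/17. 17⁻¹ ≡ 12 (mod 29), so λ ≡ 6·12 ≡ 14.
  x = λ² - 15 - 15 = 196 - 30 ≡ 21; y = λ·(15 - 21) - 23 ≡ 9. → (21, 9)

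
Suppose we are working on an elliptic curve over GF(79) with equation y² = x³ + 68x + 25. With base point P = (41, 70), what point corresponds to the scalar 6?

(5, 4)

Repeated addition: build up to 6P.
2P: tangent at (41, 70): λ = (3·41² + 68)/(2·70) ≡ 55/61. 61⁻¹ ≡ 57 (mod 79) since 61·57 = 3477 ≡ 1, so λ ≡ 55·57 ≡ 54.
  x = λ² - 41 - 41 = 2916 - 82 ≡ 69; y = λ·(41 - 69) - 70 ≡ 77. → (69, 77)
3P: (69, 77) + (41, 70). λ = (70 - 77)/(41 - 69) ≡ 72/51 mod 79. 51⁻¹ ≡ 31 (mod 79) since 51·31 = 1581 ≡ 1, so λ ≡ 20.
  x = λ² - 69 - 41 = 400 - 110 ≡ 53; y = λ·(69 - 53) - 77 ≡ 6. → (53, 6)
4P: (53, 6) + (41, 70). λ = (70 - 6)/(41 - 53) ≡ 64/67 mod 79. 67⁻¹ ≡ 46 (mod 79) since 67·46 = 3082 ≡ 1, so λ ≡ 21.
  x = λ² - 53 - 41 = 441 - 94 ≡ 31; y = λ·(53 - 31) - 6 ≡ 61. → (31, 61)
5P: (31, 61) + (41, 70). λ = (70 - 61)/(41 - 31) ≡ 9/10 mod 79. 10⁻¹ ≡ 8 (mod 79), so λ ≡ 72.
  x = λ² - 31 - 41 = 5184 - 72 ≡ 56; y = λ·(31 - 56) - 61 ≡ 35. → (56, 35)
6P: (56, 35) + (41, 70). λ = (70 - 35)/(41 - 56) ≡ 35/64 mod 79. 64⁻¹ ≡ 21 (mod 79) since 64·21 = 1344 ≡ 1, so λ ≡ 24.
  x = λ² - 56 - 41 = 576 - 97 ≡ 5; y = λ·(56 - 5) - 35 ≡ 4. → (5, 4)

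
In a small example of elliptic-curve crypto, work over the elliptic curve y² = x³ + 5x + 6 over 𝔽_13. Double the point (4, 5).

tangent at (4, 5): λ = (3·4² + 5)/(2·5) ≡ 1/10. 10⁻¹ ≡ 4 (mod 13), so λ ≡ 1·4 ≡ 4.
  x = λ² - 4 - 4 = 16 - 8 ≡ 8; y = λ·(4 - 8) - 5 ≡ 5. → (8, 5)

(8, 5)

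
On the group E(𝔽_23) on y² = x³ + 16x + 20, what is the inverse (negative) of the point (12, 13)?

-(12, 13) = (12, -13 mod 23) = (12, 10).

(12, 10)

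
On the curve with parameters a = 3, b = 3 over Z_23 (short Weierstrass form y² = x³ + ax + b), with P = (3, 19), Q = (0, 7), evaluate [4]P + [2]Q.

(18, 1)

First 4P:
Repeated addition: build up to 4P.
2P: tangent at (3, 19): λ = (3·3² + 3)/(2·19) ≡ 7/15. 15⁻¹ ≡ 20 (mod 23) since 15·20 = 300 ≡ 1, so λ ≡ 7·20 ≡ 2.
  x = λ² - 3 - 3 = 4 - 6 ≡ 21; y = λ·(3 - 21) - 19 ≡ 14. → (21, 14)
3P: (21, 14) + (3, 19). λ = (19 - 14)/(3 - 21) ≡ 5/5 mod 23. 5⁻¹ ≡ 14 (mod 23) since 5·14 = 70 ≡ 1, so λ ≡ 1.
  x = λ² - 21 - 3 = 1 - 24 ≡ 0; y = λ·(21 - 0) - 14 ≡ 7. → (0, 7)
4P: (0, 7) + (3, 19). λ = (19 - 7)/(3 - 0) ≡ 12/3 mod 23. 3⁻¹ ≡ 8 (mod 23), so λ ≡ 4.
  x = λ² - 0 - 3 = 16 - 3 ≡ 13; y = λ·(0 - 13) - 7 ≡ 10. → (13, 10)
4P = (13, 10).
Next 2Q:
Repeated addition: build up to 2Q.
2Q: tangent at (0, 7): λ = (3·0² + 3)/(2·7) ≡ 3/14. 14⁻¹ ≡ 5 (mod 23), so λ ≡ 3·5 ≡ 15.
  x = λ² - 0 - 0 = 225 - 0 ≡ 18; y = λ·(0 - 18) - 7 ≡ 22. → (18, 22)
2Q = (18, 22).
Finally 4P + 2Q:
(13, 10) + (18, 22). λ = (22 - 10)/(18 - 13) ≡ 12/5 mod 23. 5⁻¹ ≡ 14 (mod 23) since 5·14 = 70 ≡ 1, so λ ≡ 7.
  x = λ² - 13 - 18 = 49 - 31 ≡ 18; y = λ·(13 - 18) - 10 ≡ 1. → (18, 1)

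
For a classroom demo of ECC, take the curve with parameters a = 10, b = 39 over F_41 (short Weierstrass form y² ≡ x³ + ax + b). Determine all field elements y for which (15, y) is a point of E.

x³ + 10x + 39 = 3564 ≡ 38 (mod 41).
38 is a non-residue mod 41; no y exists.

none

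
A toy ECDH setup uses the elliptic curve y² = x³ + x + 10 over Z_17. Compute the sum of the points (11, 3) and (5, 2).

(10, 0)

(11, 3) + (5, 2). λ = (2 - 3)/(5 - 11) ≡ 16/11 mod 17. 11⁻¹ ≡ 14 (mod 17), so λ ≡ 3.
  x = λ² - 11 - 5 = 9 - 16 ≡ 10; y = λ·(11 - 10) - 3 ≡ 0. → (10, 0)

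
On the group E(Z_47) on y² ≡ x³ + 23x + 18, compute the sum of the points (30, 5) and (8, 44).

(27, 26)

(30, 5) + (8, 44). λ = (44 - 5)/(8 - 30) ≡ 39/25 mod 47. 25⁻¹ ≡ 32 (mod 47), so λ ≡ 26.
  x = λ² - 30 - 8 = 676 - 38 ≡ 27; y = λ·(30 - 27) - 5 ≡ 26. → (27, 26)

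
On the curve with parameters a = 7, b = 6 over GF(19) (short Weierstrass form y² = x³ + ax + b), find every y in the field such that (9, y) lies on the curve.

x³ + 7x + 6 = 798 ≡ 0 (mod 19).
Only y = 0 satisfies y² ≡ 0.

0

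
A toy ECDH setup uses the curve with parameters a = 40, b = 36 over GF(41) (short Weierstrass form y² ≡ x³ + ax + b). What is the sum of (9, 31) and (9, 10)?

The two points share x = 9 and their y-coordinates satisfy 31 + 10 ≡ 0 (mod 41), so they are inverses. Their sum is 𝒪.

O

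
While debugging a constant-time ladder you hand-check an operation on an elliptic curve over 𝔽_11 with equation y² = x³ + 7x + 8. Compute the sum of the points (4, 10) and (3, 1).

(8, 9)

(4, 10) + (3, 1). λ = (1 - 10)/(3 - 4) ≡ 2/10 mod 11. 10⁻¹ ≡ 10 (mod 11), so λ ≡ 9.
  x = λ² - 4 - 3 = 81 - 7 ≡ 8; y = λ·(4 - 8) - 10 ≡ 9. → (8, 9)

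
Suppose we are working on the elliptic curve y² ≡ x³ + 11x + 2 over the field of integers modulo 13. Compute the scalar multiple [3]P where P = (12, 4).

Repeated addition: build up to 3P.
2P: tangent at (12, 4): λ = (3·12² + 11)/(2·4) ≡ 1/8. 8⁻¹ ≡ 5 (mod 13), so λ ≡ 1·5 ≡ 5.
  x = λ² - 12 - 12 = 25 - 24 ≡ 1; y = λ·(12 - 1) - 4 ≡ 12. → (1, 12)
3P: (1, 12) + (12, 4). λ = (4 - 12)/(12 - 1) ≡ 5/11 mod 13. 11⁻¹ ≡ 6 (mod 13), so λ ≡ 4.
  x = λ² - 1 - 12 = 16 - 13 ≡ 3; y = λ·(1 - 3) - 12 ≡ 6. → (3, 6)

(3, 6)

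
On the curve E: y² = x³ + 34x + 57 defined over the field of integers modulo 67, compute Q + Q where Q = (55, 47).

(48, 49)

tangent at (55, 47): λ = (3·55² + 34)/(2·47) ≡ 64/27. 27⁻¹ ≡ 5 (mod 67), so λ ≡ 64·5 ≡ 52.
  x = λ² - 55 - 55 = 2704 - 110 ≡ 48; y = λ·(55 - 48) - 47 ≡ 49. → (48, 49)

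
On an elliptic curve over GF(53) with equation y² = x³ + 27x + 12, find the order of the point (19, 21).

2P: tangent at (19, 21): λ = (3·19² + 27)/(2·21) ≡ 50/42. 42⁻¹ ≡ 24 (mod 53), so λ ≡ 50·24 ≡ 34.
  x = λ² - 19 - 19 = 1156 - 38 ≡ 5; y = λ·(19 - 5) - 21 ≡ 31. → (5, 31)
3P: (5, 31) + (19, 21). λ = (21 - 31)/(19 - 5) ≡ 43/14 mod 53. 14⁻¹ ≡ 19 (mod 53), so λ ≡ 22.
  x = λ² - 5 - 19 = 484 - 24 ≡ 36; y = λ·(5 - 36) - 31 ≡ 29. → (36, 29)
4P: (36, 29) + (19, 21). λ = (21 - 29)/(19 - 36) ≡ 45/36 mod 53. 36⁻¹ ≡ 28 (mod 53), so λ ≡ 41.
  x = λ² - 36 - 19 = 1681 - 55 ≡ 36; y = λ·(36 - 36) - 29 ≡ 24. → (36, 24)
5P: (36, 24) + (19, 21). λ = (21 - 24)/(19 - 36) ≡ 50/36 mod 53. 36⁻¹ ≡ 28 (mod 53) since 36·28 = 1008 ≡ 1, so λ ≡ 22.
  x = λ² - 36 - 19 = 484 - 55 ≡ 5; y = λ·(36 - 5) - 24 ≡ 22. → (5, 22)
6P: (5, 22) + (19, 21). λ = (21 - 22)/(19 - 5) ≡ 52/14 mod 53. 14⁻¹ ≡ 19 (mod 53) since 14·19 = 266 ≡ 1, so λ ≡ 34.
  x = λ² - 5 - 19 = 1156 - 24 ≡ 19; y = λ·(5 - 19) - 22 ≡ 32. → (19, 32)
7P: (19, 32) + (19, 21): same x and y₁ ≡ -y₂, so the sum is 𝒪.
7P = 𝒪, so the order is 7.

7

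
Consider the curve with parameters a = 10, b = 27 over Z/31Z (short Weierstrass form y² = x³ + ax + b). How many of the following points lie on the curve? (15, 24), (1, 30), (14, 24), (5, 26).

1

(15, 24): 24² ≡ 18, rhs ≡ 18 → on.
(1, 30): 30² ≡ 1, rhs ≡ 7 → off.
(14, 24): 24² ≡ 18, rhs ≡ 28 → off.
(5, 26): 26² ≡ 25, rhs ≡ 16 → off.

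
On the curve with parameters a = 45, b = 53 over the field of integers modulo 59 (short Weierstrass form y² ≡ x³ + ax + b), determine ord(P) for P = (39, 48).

2P: tangent at (39, 48): λ = (3·39² + 45)/(2·48) ≡ 6/37. 37⁻¹ ≡ 8 (mod 59), so λ ≡ 6·8 ≡ 48.
  x = λ² - 39 - 39 = 2304 - 78 ≡ 43; y = λ·(39 - 43) - 48 ≡ 55. → (43, 55)
3P: (43, 55) + (39, 48). λ = (48 - 55)/(39 - 43) ≡ 52/55 mod 59. 55⁻¹ ≡ 44 (mod 59), so λ ≡ 46.
  x = λ² - 43 - 39 = 2116 - 82 ≡ 28; y = λ·(43 - 28) - 55 ≡ 45. → (28, 45)
4P: (28, 45) + (39, 48). λ = (48 - 45)/(39 - 28) ≡ 3/11 mod 59. 11⁻¹ ≡ 43 (mod 59), so λ ≡ 11.
  x = λ² - 28 - 39 = 121 - 67 ≡ 54; y = λ·(28 - 54) - 45 ≡ 23. → (54, 23)
5P: (54, 23) + (39, 48). λ = (48 - 23)/(39 - 54) ≡ 25/44 mod 59. 44⁻¹ ≡ 55 (mod 59) since 44·55 = 2420 ≡ 1, so λ ≡ 18.
  x = λ² - 54 - 39 = 324 - 93 ≡ 54; y = λ·(54 - 54) - 23 ≡ 36. → (54, 36)
6P: (54, 36) + (39, 48). λ = (48 - 36)/(39 - 54) ≡ 12/44 mod 59. 44⁻¹ ≡ 55 (mod 59) since 44·55 = 2420 ≡ 1, so λ ≡ 11.
  x = λ² - 54 - 39 = 121 - 93 ≡ 28; y = λ·(54 - 28) - 36 ≡ 14. → (28, 14)
7P: (28, 14) + (39, 48). λ = (48 - 14)/(39 - 28) ≡ 34/11 mod 59. 11⁻¹ ≡ 43 (mod 59), so λ ≡ 46.
  x = λ² - 28 - 39 = 2116 - 67 ≡ 43; y = λ·(28 - 43) - 14 ≡ 4. → (43, 4)
8P: (43, 4) + (39, 48). λ = (48 - 4)/(39 - 43) ≡ 44/55 mod 59. 55⁻¹ ≡ 44 (mod 59) since 55·44 = 2420 ≡ 1, so λ ≡ 48.
  x = λ² - 43 - 39 = 2304 - 82 ≡ 39; y = λ·(43 - 39) - 4 ≡ 11. → (39, 11)
9P: (39, 11) + (39, 48): same x and y₁ ≡ -y₂, so the sum is 𝒪.
9P = 𝒪, so the order is 9.

9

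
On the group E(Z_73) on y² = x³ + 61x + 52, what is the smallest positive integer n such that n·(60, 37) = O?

8

2P: tangent at (60, 37): λ = (3·60² + 61)/(2·37) ≡ 57/1. 1⁻¹ ≡ 1 (mod 73), so λ ≡ 57·1 ≡ 57.
  x = λ² - 60 - 60 = 3249 - 120 ≡ 63; y = λ·(60 - 63) - 37 ≡ 11. → (63, 11)
3P: (63, 11) + (60, 37). λ = (37 - 11)/(60 - 63) ≡ 26/70 mod 73. 70⁻¹ ≡ 24 (mod 73) since 70·24 = 1680 ≡ 1, so λ ≡ 40.
  x = λ² - 63 - 60 = 1600 - 123 ≡ 17; y = λ·(63 - 17) - 11 ≡ 4. → (17, 4)
4P: (17, 4) + (60, 37). λ = (37 - 4)/(60 - 17) ≡ 33/43 mod 73. 43⁻¹ ≡ 17 (mod 73) since 43·17 = 731 ≡ 1, so λ ≡ 50.
  x = λ² - 17 - 60 = 2500 - 77 ≡ 14; y = λ·(17 - 14) - 4 ≡ 0. → (14, 0)
5P: (14, 0) + (60, 37). λ = (37 - 0)/(60 - 14) ≡ 37/46 mod 73. 46⁻¹ ≡ 27 (mod 73) since 46·27 = 1242 ≡ 1, so λ ≡ 50.
  x = λ² - 14 - 60 = 2500 - 74 ≡ 17; y = λ·(14 - 17) - 0 ≡ 69. → (17, 69)
6P: (17, 69) + (60, 37). λ = (37 - 69)/(60 - 17) ≡ 41/43 mod 73. 43⁻¹ ≡ 17 (mod 73), so λ ≡ 40.
  x = λ² - 17 - 60 = 1600 - 77 ≡ 63; y = λ·(17 - 63) - 69 ≡ 62. → (63, 62)
7P: (63, 62) + (60, 37). λ = (37 - 62)/(60 - 63) ≡ 48/70 mod 73. 70⁻¹ ≡ 24 (mod 73) since 70·24 = 1680 ≡ 1, so λ ≡ 57.
  x = λ² - 63 - 60 = 3249 - 123 ≡ 60; y = λ·(63 - 60) - 62 ≡ 36. → (60, 36)
8P: (60, 36) + (60, 37): same x and y₁ ≡ -y₂, so the sum is O.
8P = O, so the order is 8.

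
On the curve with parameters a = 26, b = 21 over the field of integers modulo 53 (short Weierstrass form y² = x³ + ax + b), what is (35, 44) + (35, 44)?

(23, 15)

tangent at (35, 44): λ = (3·35² + 26)/(2·44) ≡ 44/35. 35⁻¹ ≡ 50 (mod 53), so λ ≡ 44·50 ≡ 27.
  x = λ² - 35 - 35 = 729 - 70 ≡ 23; y = λ·(35 - 23) - 44 ≡ 15. → (23, 15)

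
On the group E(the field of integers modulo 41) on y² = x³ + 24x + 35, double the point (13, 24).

(36, 6)

tangent at (13, 24): λ = (3·13² + 24)/(2·24) ≡ 39/7. 7⁻¹ ≡ 6 (mod 41) since 7·6 = 42 ≡ 1, so λ ≡ 39·6 ≡ 29.
  x = λ² - 13 - 13 = 841 - 26 ≡ 36; y = λ·(13 - 36) - 24 ≡ 6. → (36, 6)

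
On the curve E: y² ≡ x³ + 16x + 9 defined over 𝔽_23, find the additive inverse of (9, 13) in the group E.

(9, 10)

-(9, 13) = (9, -13 mod 23) = (9, 10).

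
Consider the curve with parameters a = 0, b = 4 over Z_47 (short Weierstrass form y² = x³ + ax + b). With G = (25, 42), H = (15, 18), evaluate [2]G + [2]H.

First 2G:
Repeated addition: build up to 2G.
2G: tangent at (25, 42): λ = (3·25² + 0)/(2·42) ≡ 42/37. 37⁻¹ ≡ 14 (mod 47), so λ ≡ 42·14 ≡ 24.
  x = λ² - 25 - 25 = 576 - 50 ≡ 9; y = λ·(25 - 9) - 42 ≡ 13. → (9, 13)
2G = (9, 13).
Next 2H:
Repeated addition: build up to 2H.
2H: tangent at (15, 18): λ = (3·15² + 0)/(2·18) ≡ 17/36. 36⁻¹ ≡ 17 (mod 47) since 36·17 = 612 ≡ 1, so λ ≡ 17·17 ≡ 7.
  x = λ² - 15 - 15 = 49 - 30 ≡ 19; y = λ·(15 - 19) - 18 ≡ 1. → (19, 1)
2H = (19, 1).
Finally 2G + 2H:
(9, 13) + (19, 1). λ = (1 - 13)/(19 - 9) ≡ 35/10 mod 47. 10⁻¹ ≡ 33 (mod 47), so λ ≡ 27.
  x = λ² - 9 - 19 = 729 - 28 ≡ 43; y = λ·(9 - 43) - 13 ≡ 9. → (43, 9)

(43, 9)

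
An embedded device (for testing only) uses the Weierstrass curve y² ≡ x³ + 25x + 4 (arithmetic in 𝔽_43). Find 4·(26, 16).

Write Q = (26, 16).
Repeated addition: build up to 4Q.
2Q: tangent at (26, 16): λ = (3·26² + 25)/(2·16) ≡ 32/32. 32⁻¹ ≡ 39 (mod 43), so λ ≡ 32·39 ≡ 1.
  x = λ² - 26 - 26 = 1 - 52 ≡ 35; y = λ·(26 - 35) - 16 ≡ 18. → (35, 18)
3Q: (35, 18) + (26, 16). λ = (16 - 18)/(26 - 35) ≡ 41/34 mod 43. 34⁻¹ ≡ 19 (mod 43), so λ ≡ 5.
  x = λ² - 35 - 26 = 25 - 61 ≡ 7; y = λ·(35 - 7) - 18 ≡ 36. → (7, 36)
4Q: (7, 36) + (26, 16). λ = (16 - 36)/(26 - 7) ≡ 23/19 mod 43. 19⁻¹ ≡ 34 (mod 43), so λ ≡ 8.
  x = λ² - 7 - 26 = 64 - 33 ≡ 31; y = λ·(7 - 31) - 36 ≡ 30. → (31, 30)

(31, 30)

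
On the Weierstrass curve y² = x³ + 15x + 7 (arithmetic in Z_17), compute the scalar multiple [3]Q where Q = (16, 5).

(9, 2)

Repeated addition: build up to 3Q.
2Q: tangent at (16, 5): λ = (3·16² + 15)/(2·5) ≡ 1/10. 10⁻¹ ≡ 12 (mod 17), so λ ≡ 1·12 ≡ 12.
  x = λ² - 16 - 16 = 144 - 32 ≡ 10; y = λ·(16 - 10) - 5 ≡ 16. → (10, 16)
3Q: (10, 16) + (16, 5). λ = (5 - 16)/(16 - 10) ≡ 6/6 mod 17. 6⁻¹ ≡ 3 (mod 17) since 6·3 = 18 ≡ 1, so λ ≡ 1.
  x = λ² - 10 - 16 = 1 - 26 ≡ 9; y = λ·(10 - 9) - 16 ≡ 2. → (9, 2)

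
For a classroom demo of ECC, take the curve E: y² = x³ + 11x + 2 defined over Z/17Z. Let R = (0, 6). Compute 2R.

tangent at (0, 6): λ = (3·0² + 11)/(2·6) ≡ 11/12. 12⁻¹ ≡ 10 (mod 17), so λ ≡ 11·10 ≡ 8.
  x = λ² - 0 - 0 = 64 - 0 ≡ 13; y = λ·(0 - 13) - 6 ≡ 9. → (13, 9)

(13, 9)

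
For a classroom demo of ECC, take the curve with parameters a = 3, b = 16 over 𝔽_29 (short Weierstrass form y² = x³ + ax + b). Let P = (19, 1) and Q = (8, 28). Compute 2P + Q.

First 2P:
Repeated addition: build up to 2P.
2P: tangent at (19, 1): λ = (3·19² + 3)/(2·1) ≡ 13/2. 2⁻¹ ≡ 15 (mod 29), so λ ≡ 13·15 ≡ 21.
  x = λ² - 19 - 19 = 441 - 38 ≡ 26; y = λ·(19 - 26) - 1 ≡ 26. → (26, 26)
2P = (26, 26).
Finally 2P + Q:
(26, 26) + (8, 28). λ = (28 - 26)/(8 - 26) ≡ 2/11 mod 29. 11⁻¹ ≡ 8 (mod 29), so λ ≡ 16.
  x = λ² - 26 - 8 = 256 - 34 ≡ 19; y = λ·(26 - 19) - 26 ≡ 28. → (19, 28)

(19, 28)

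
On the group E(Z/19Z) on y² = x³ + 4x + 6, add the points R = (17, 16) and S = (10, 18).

(1, 12)

(17, 16) + (10, 18). λ = (18 - 16)/(10 - 17) ≡ 2/12 mod 19. 12⁻¹ ≡ 8 (mod 19), so λ ≡ 16.
  x = λ² - 17 - 10 = 256 - 27 ≡ 1; y = λ·(17 - 1) - 16 ≡ 12. → (1, 12)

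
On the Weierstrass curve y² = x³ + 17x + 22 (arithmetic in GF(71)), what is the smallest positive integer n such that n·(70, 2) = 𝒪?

4

2P: tangent at (70, 2): λ = (3·70² + 17)/(2·2) ≡ 20/4. 4⁻¹ ≡ 18 (mod 71), so λ ≡ 20·18 ≡ 5.
  x = λ² - 70 - 70 = 25 - 140 ≡ 27; y = λ·(70 - 27) - 2 ≡ 0. → (27, 0)
3P: (27, 0) + (70, 2). λ = (2 - 0)/(70 - 27) ≡ 2/43 mod 71. 43⁻¹ ≡ 38 (mod 71), so λ ≡ 5.
  x = λ² - 27 - 70 = 25 - 97 ≡ 70; y = λ·(27 - 70) - 0 ≡ 69. → (70, 69)
4P: (70, 69) + (70, 2): same x and y₁ ≡ -y₂, so the sum is 𝒪.
4P = 𝒪, so the order is 4.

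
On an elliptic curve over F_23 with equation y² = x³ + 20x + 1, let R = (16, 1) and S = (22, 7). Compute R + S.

(16, 1) + (22, 7). λ = (7 - 1)/(22 - 16) ≡ 6/6 mod 23. 6⁻¹ ≡ 4 (mod 23), so λ ≡ 1.
  x = λ² - 16 - 22 = 1 - 38 ≡ 9; y = λ·(16 - 9) - 1 ≡ 6. → (9, 6)

(9, 6)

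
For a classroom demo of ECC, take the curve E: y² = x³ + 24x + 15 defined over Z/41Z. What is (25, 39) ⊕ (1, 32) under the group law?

(19, 14)

(25, 39) + (1, 32). λ = (32 - 39)/(1 - 25) ≡ 34/17 mod 41. 17⁻¹ ≡ 29 (mod 41), so λ ≡ 2.
  x = λ² - 25 - 1 = 4 - 26 ≡ 19; y = λ·(25 - 19) - 39 ≡ 14. → (19, 14)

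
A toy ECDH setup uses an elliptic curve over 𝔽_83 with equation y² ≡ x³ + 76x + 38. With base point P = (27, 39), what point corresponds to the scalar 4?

(34, 29)

Repeated addition: build up to 4P.
2P: tangent at (27, 39): λ = (3·27² + 76)/(2·39) ≡ 22/78. 78⁻¹ ≡ 33 (mod 83) since 78·33 = 2574 ≡ 1, so λ ≡ 22·33 ≡ 62.
  x = λ² - 27 - 27 = 3844 - 54 ≡ 55; y = λ·(27 - 55) - 39 ≡ 51. → (55, 51)
3P: (55, 51) + (27, 39). λ = (39 - 51)/(27 - 55) ≡ 71/55 mod 83. 55⁻¹ ≡ 80 (mod 83), so λ ≡ 36.
  x = λ² - 55 - 27 = 1296 - 82 ≡ 52; y = λ·(55 - 52) - 51 ≡ 57. → (52, 57)
4P: (52, 57) + (27, 39). λ = (39 - 57)/(27 - 52) ≡ 65/58 mod 83. 58⁻¹ ≡ 73 (mod 83) since 58·73 = 4234 ≡ 1, so λ ≡ 14.
  x = λ² - 52 - 27 = 196 - 79 ≡ 34; y = λ·(52 - 34) - 57 ≡ 29. → (34, 29)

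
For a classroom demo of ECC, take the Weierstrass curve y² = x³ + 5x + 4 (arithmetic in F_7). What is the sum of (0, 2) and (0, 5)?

The two points share x = 0 and their y-coordinates satisfy 2 + 5 ≡ 0 (mod 7), so they are inverses. Their sum is ∞.

O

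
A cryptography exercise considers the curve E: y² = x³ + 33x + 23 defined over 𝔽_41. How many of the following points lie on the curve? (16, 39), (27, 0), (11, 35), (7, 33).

(16, 39): 39² ≡ 4, rhs ≡ 14 → off.
(27, 0): 0² ≡ 0, rhs ≡ 15 → off.
(11, 35): 35² ≡ 36, rhs ≡ 36 → on.
(7, 33): 33² ≡ 23, rhs ≡ 23 → on.

2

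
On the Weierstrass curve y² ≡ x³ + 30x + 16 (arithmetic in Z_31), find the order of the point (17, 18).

2P: tangent at (17, 18): λ = (3·17² + 30)/(2·18) ≡ 29/5. 5⁻¹ ≡ 25 (mod 31) since 5·25 = 125 ≡ 1, so λ ≡ 29·25 ≡ 12.
  x = λ² - 17 - 17 = 144 - 34 ≡ 17; y = λ·(17 - 17) - 18 ≡ 13. → (17, 13)
3P: (17, 13) + (17, 18): same x and y₁ ≡ -y₂, so the sum is O.
3P = O, so the order is 3.

3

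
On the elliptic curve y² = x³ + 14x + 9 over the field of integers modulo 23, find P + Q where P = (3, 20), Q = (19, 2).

(17, 13)

(3, 20) + (19, 2). λ = (2 - 20)/(19 - 3) ≡ 5/16 mod 23. 16⁻¹ ≡ 13 (mod 23), so λ ≡ 19.
  x = λ² - 3 - 19 = 361 - 22 ≡ 17; y = λ·(3 - 17) - 20 ≡ 13. → (17, 13)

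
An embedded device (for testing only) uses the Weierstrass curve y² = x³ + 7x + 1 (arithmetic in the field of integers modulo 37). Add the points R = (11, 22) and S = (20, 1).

(32, 27)

(11, 22) + (20, 1). λ = (1 - 22)/(20 - 11) ≡ 16/9 mod 37. 9⁻¹ ≡ 33 (mod 37) since 9·33 = 297 ≡ 1, so λ ≡ 10.
  x = λ² - 11 - 20 = 100 - 31 ≡ 32; y = λ·(11 - 32) - 22 ≡ 27. → (32, 27)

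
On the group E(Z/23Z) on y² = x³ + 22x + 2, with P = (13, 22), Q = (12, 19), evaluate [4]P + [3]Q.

(20, 22)

First 4P:
Repeated addition: build up to 4P.
2P: tangent at (13, 22): λ = (3·13² + 22)/(2·22) ≡ 0/21. 21⁻¹ ≡ 11 (mod 23), so λ ≡ 0·11 ≡ 0.
  x = λ² - 13 - 13 = 0 - 26 ≡ 20; y = λ·(13 - 20) - 22 ≡ 1. → (20, 1)
3P: (20, 1) + (13, 22). λ = (22 - 1)/(13 - 20) ≡ 21/16 mod 23. 16⁻¹ ≡ 13 (mod 23), so λ ≡ 20.
  x = λ² - 20 - 13 = 400 - 33 ≡ 22; y = λ·(20 - 22) - 1 ≡ 5. → (22, 5)
4P: (22, 5) + (13, 22). λ = (22 - 5)/(13 - 22) ≡ 17/14 mod 23. 14⁻¹ ≡ 5 (mod 23), so λ ≡ 16.
  x = λ² - 22 - 13 = 256 - 35 ≡ 14; y = λ·(22 - 14) - 5 ≡ 8. → (14, 8)
4P = (14, 8).
Next 3Q:
Repeated addition: build up to 3Q.
2Q: tangent at (12, 19): λ = (3·12² + 22)/(2·19) ≡ 17/15. 15⁻¹ ≡ 20 (mod 23), so λ ≡ 17·20 ≡ 18.
  x = λ² - 12 - 12 = 324 - 24 ≡ 1; y = λ·(12 - 1) - 19 ≡ 18. → (1, 18)
3Q: (1, 18) + (12, 19). λ = (19 - 18)/(12 - 1) ≡ 1/11 mod 23. 11⁻¹ ≡ 21 (mod 23) since 11·21 = 231 ≡ 1, so λ ≡ 21.
  x = λ² - 1 - 12 = 441 - 13 ≡ 14; y = λ·(1 - 14) - 18 ≡ 8. → (14, 8)
3Q = (14, 8).
Finally 4P + 3Q:
tangent at (14, 8): λ = (3·14² + 22)/(2·8) ≡ 12/16. 16⁻¹ ≡ 13 (mod 23), so λ ≡ 12·13 ≡ 18.
  x = λ² - 14 - 14 = 324 - 28 ≡ 20; y = λ·(14 - 20) - 8 ≡ 22. → (20, 22)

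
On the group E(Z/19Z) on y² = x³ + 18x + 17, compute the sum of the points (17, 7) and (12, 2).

(17, 7) + (12, 2). λ = (2 - 7)/(12 - 17) ≡ 14/14 mod 19. 14⁻¹ ≡ 15 (mod 19), so λ ≡ 1.
  x = λ² - 17 - 12 = 1 - 29 ≡ 10; y = λ·(17 - 10) - 7 ≡ 0. → (10, 0)

(10, 0)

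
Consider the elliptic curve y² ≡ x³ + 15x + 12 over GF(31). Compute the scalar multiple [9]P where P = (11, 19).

Repeated addition: build up to 9P.
2P: tangent at (11, 19): λ = (3·11² + 15)/(2·19) ≡ 6/7. 7⁻¹ ≡ 9 (mod 31), so λ ≡ 6·9 ≡ 23.
  x = λ² - 11 - 11 = 529 - 22 ≡ 11; y = λ·(11 - 11) - 19 ≡ 12. → (11, 12)
3P: (11, 12) + (11, 19): same x and y₁ ≡ -y₂, so the sum is ∞.
4P: ∞ + (11, 19) = (11, 19) (identity).
5P: tangent at (11, 19): λ = (3·11² + 15)/(2·19) ≡ 6/7. 7⁻¹ ≡ 9 (mod 31) since 7·9 = 63 ≡ 1, so λ ≡ 6·9 ≡ 23.
  x = λ² - 11 - 11 = 529 - 22 ≡ 11; y = λ·(11 - 11) - 19 ≡ 12. → (11, 12)
6P: (11, 12) + (11, 19): same x and y₁ ≡ -y₂, so the sum is ∞.
7P: ∞ + (11, 19) = (11, 19) (identity).
8P: tangent at (11, 19): λ = (3·11² + 15)/(2·19) ≡ 6/7. 7⁻¹ ≡ 9 (mod 31), so λ ≡ 6·9 ≡ 23.
  x = λ² - 11 - 11 = 529 - 22 ≡ 11; y = λ·(11 - 11) - 19 ≡ 12. → (11, 12)
9P: (11, 12) + (11, 19): same x and y₁ ≡ -y₂, so the sum is ∞.

O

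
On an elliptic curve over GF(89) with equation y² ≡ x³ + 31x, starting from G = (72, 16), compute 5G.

(36, 54)

Double-and-add on 5 = (101)₂. Start with G = (72, 16) for the leading 1-bit.
double: tangent at (72, 16): λ = (3·72² + 31)/(2·16) ≡ 8/32. 32⁻¹ ≡ 64 (mod 89), so λ ≡ 8·64 ≡ 67.
  x = λ² - 72 - 72 = 4489 - 144 ≡ 73; y = λ·(72 - 73) - 16 ≡ 6. → (73, 6)
double: tangent at (73, 6): λ = (3·73² + 31)/(2·6) ≡ 87/12. 12⁻¹ ≡ 52 (mod 89) since 12·52 = 624 ≡ 1, so λ ≡ 87·52 ≡ 74.
  x = λ² - 73 - 73 = 5476 - 146 ≡ 79; y = λ·(73 - 79) - 6 ≡ 84. → (79, 84)
add G: (79, 84) + (72, 16). λ = (16 - 84)/(72 - 79) ≡ 21/82 mod 89. 82⁻¹ ≡ 38 (mod 89) since 82·38 = 3116 ≡ 1, so λ ≡ 86.
  x = λ² - 79 - 72 = 7396 - 151 ≡ 36; y = λ·(79 - 36) - 84 ≡ 54. → (36, 54)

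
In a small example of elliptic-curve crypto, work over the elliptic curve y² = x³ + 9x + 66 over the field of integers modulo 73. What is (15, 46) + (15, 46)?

(25, 32)

tangent at (15, 46): λ = (3·15² + 9)/(2·46) ≡ 27/19. 19⁻¹ ≡ 50 (mod 73) since 19·50 = 950 ≡ 1, so λ ≡ 27·50 ≡ 36.
  x = λ² - 15 - 15 = 1296 - 30 ≡ 25; y = λ·(15 - 25) - 46 ≡ 32. → (25, 32)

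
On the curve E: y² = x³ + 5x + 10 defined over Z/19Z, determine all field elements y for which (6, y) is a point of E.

x³ + 5x + 10 = 256 ≡ 9 (mod 19).
Square roots of 9 mod 19: 3 and 16 (since 3² = 9 ≡ 9).

3, 16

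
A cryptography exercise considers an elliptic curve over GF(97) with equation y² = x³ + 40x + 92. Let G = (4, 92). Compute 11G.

Double-and-add on 11 = (1011)₂. Start with G = (4, 92) for the leading 1-bit.
double: tangent at (4, 92): λ = (3·4² + 40)/(2·92) ≡ 88/87. 87⁻¹ ≡ 29 (mod 97), so λ ≡ 88·29 ≡ 30.
  x = λ² - 4 - 4 = 900 - 8 ≡ 19; y = λ·(4 - 19) - 92 ≡ 40. → (19, 40)
double: tangent at (19, 40): λ = (3·19² + 40)/(2·40) ≡ 56/80. 80⁻¹ ≡ 57 (mod 97), so λ ≡ 56·57 ≡ 88.
  x = λ² - 19 - 19 = 7744 - 38 ≡ 43; y = λ·(19 - 43) - 40 ≡ 79. → (43, 79)
add G: (43, 79) + (4, 92). λ = (92 - 79)/(4 - 43) ≡ 13/58 mod 97. 58⁻¹ ≡ 92 (mod 97) since 58·92 = 5336 ≡ 1, so λ ≡ 32.
  x = λ² - 43 - 4 = 1024 - 47 ≡ 7; y = λ·(43 - 7) - 79 ≡ 6. → (7, 6)
double: tangent at (7, 6): λ = (3·7² + 40)/(2·6) ≡ 90/12. 12⁻¹ ≡ 89 (mod 97), so λ ≡ 90·89 ≡ 56.
  x = λ² - 7 - 7 = 3136 - 14 ≡ 18; y = λ·(7 - 18) - 6 ≡ 57. → (18, 57)
add G: (18, 57) + (4, 92). λ = (92 - 57)/(4 - 18) ≡ 35/83 mod 97. 83⁻¹ ≡ 90 (mod 97) since 83·90 = 7470 ≡ 1, so λ ≡ 46.
  x = λ² - 18 - 4 = 2116 - 22 ≡ 57; y = λ·(18 - 57) - 57 ≡ 89. → (57, 89)

(57, 89)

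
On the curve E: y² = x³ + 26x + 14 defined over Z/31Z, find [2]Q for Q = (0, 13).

(1, 17)

tangent at (0, 13): λ = (3·0² + 26)/(2·13) ≡ 26/26. 26⁻¹ ≡ 6 (mod 31), so λ ≡ 26·6 ≡ 1.
  x = λ² - 0 - 0 = 1 - 0 ≡ 1; y = λ·(0 - 1) - 13 ≡ 17. → (1, 17)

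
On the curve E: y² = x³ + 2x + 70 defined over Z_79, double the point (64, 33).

(13, 70)

tangent at (64, 33): λ = (3·64² + 2)/(2·33) ≡ 45/66. 66⁻¹ ≡ 6 (mod 79), so λ ≡ 45·6 ≡ 33.
  x = λ² - 64 - 64 = 1089 - 128 ≡ 13; y = λ·(64 - 13) - 33 ≡ 70. → (13, 70)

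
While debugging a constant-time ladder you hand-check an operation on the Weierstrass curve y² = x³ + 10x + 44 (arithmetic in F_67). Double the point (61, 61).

tangent at (61, 61): λ = (3·61² + 10)/(2·61) ≡ 51/55. 55⁻¹ ≡ 39 (mod 67), so λ ≡ 51·39 ≡ 46.
  x = λ² - 61 - 61 = 2116 - 122 ≡ 51; y = λ·(61 - 51) - 61 ≡ 64. → (51, 64)

(51, 64)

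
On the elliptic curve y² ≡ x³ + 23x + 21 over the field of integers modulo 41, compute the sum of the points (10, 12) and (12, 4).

(35, 6)

(10, 12) + (12, 4). λ = (4 - 12)/(12 - 10) ≡ 33/2 mod 41. 2⁻¹ ≡ 21 (mod 41), so λ ≡ 37.
  x = λ² - 10 - 12 = 1369 - 22 ≡ 35; y = λ·(10 - 35) - 12 ≡ 6. → (35, 6)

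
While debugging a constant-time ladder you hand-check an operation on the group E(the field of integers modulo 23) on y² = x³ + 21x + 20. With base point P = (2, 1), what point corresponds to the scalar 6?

Double-and-add on 6 = (110)₂. Start with P = (2, 1) for the leading 1-bit.
double: tangent at (2, 1): λ = (3·2² + 21)/(2·1) ≡ 10/2. 2⁻¹ ≡ 12 (mod 23) since 2·12 = 24 ≡ 1, so λ ≡ 10·12 ≡ 5.
  x = λ² - 2 - 2 = 25 - 4 ≡ 21; y = λ·(2 - 21) - 1 ≡ 19. → (21, 19)
add P: (21, 19) + (2, 1). λ = (1 - 19)/(2 - 21) ≡ 5/4 mod 23. 4⁻¹ ≡ 6 (mod 23), so λ ≡ 7.
  x = λ² - 21 - 2 = 49 - 23 ≡ 3; y = λ·(21 - 3) - 19 ≡ 15. → (3, 15)
double: tangent at (3, 15): λ = (3·3² + 21)/(2·15) ≡ 2/7. 7⁻¹ ≡ 10 (mod 23) since 7·10 = 70 ≡ 1, so λ ≡ 2·10 ≡ 20.
  x = λ² - 3 - 3 = 400 - 6 ≡ 3; y = λ·(3 - 3) - 15 ≡ 8. → (3, 8)

(3, 8)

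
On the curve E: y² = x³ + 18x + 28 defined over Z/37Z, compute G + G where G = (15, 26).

(28, 32)

tangent at (15, 26): λ = (3·15² + 18)/(2·26) ≡ 27/15. 15⁻¹ ≡ 5 (mod 37), so λ ≡ 27·5 ≡ 24.
  x = λ² - 15 - 15 = 576 - 30 ≡ 28; y = λ·(15 - 28) - 26 ≡ 32. → (28, 32)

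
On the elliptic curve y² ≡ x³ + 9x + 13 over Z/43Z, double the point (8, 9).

(0, 23)

tangent at (8, 9): λ = (3·8² + 9)/(2·9) ≡ 29/18. 18⁻¹ ≡ 12 (mod 43) since 18·12 = 216 ≡ 1, so λ ≡ 29·12 ≡ 4.
  x = λ² - 8 - 8 = 16 - 16 ≡ 0; y = λ·(8 - 0) - 9 ≡ 23. → (0, 23)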